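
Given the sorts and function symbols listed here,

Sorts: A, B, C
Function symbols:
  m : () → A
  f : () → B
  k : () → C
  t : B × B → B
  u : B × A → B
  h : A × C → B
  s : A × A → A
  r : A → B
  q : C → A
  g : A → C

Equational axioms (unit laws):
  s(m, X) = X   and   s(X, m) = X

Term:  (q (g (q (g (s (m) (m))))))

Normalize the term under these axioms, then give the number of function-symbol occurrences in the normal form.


size = 5

1. (q (g (q (g (s (m) (m))))))  →  (q (g (q (g (m)))))
normal form: (q (g (q (g (m)))))


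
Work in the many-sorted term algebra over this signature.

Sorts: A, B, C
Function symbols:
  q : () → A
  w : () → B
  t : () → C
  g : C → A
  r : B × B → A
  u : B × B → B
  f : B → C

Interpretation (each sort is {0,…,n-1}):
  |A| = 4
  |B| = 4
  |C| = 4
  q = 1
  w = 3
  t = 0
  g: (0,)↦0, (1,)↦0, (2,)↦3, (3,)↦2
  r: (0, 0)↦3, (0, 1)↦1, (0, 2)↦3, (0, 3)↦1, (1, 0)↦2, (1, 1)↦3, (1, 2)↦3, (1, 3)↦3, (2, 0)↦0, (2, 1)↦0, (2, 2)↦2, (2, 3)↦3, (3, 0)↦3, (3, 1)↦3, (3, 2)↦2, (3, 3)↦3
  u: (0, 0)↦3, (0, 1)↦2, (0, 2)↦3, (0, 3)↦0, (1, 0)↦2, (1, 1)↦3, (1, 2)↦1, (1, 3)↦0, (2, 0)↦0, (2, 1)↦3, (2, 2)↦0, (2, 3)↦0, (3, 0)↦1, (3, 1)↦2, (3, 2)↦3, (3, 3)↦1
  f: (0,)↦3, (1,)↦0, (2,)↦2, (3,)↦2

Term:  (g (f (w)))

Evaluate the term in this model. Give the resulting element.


value = 3

  w = 3
  (f (w)) = f(3,) = 2
  (g (f (w))) = g(2,) = 3


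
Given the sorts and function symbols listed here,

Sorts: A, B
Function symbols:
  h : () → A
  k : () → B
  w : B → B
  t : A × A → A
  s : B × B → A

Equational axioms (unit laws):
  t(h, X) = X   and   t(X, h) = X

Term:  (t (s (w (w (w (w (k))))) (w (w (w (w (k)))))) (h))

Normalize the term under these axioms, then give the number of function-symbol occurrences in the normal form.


size = 11

1. (t (s (w (w (w (w (k))))) (w (w (w (w (k)))))) (h))  →  (s (w (w (w (w (k))))) (w (w (w (w (k))))))
normal form: (s (w (w (w (w (k))))) (w (w (w (w (k))))))


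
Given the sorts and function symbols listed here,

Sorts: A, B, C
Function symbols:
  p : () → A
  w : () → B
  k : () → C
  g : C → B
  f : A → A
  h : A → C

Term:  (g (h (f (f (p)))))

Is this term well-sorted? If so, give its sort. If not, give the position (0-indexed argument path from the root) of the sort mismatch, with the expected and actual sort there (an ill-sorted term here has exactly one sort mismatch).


well-sorted; sort = B

        (p) : A
      (f (p)) : A
    (f (f (p))) : A
  (h (f (f (p)))) : C
(g (h (f (f (p))))) : B


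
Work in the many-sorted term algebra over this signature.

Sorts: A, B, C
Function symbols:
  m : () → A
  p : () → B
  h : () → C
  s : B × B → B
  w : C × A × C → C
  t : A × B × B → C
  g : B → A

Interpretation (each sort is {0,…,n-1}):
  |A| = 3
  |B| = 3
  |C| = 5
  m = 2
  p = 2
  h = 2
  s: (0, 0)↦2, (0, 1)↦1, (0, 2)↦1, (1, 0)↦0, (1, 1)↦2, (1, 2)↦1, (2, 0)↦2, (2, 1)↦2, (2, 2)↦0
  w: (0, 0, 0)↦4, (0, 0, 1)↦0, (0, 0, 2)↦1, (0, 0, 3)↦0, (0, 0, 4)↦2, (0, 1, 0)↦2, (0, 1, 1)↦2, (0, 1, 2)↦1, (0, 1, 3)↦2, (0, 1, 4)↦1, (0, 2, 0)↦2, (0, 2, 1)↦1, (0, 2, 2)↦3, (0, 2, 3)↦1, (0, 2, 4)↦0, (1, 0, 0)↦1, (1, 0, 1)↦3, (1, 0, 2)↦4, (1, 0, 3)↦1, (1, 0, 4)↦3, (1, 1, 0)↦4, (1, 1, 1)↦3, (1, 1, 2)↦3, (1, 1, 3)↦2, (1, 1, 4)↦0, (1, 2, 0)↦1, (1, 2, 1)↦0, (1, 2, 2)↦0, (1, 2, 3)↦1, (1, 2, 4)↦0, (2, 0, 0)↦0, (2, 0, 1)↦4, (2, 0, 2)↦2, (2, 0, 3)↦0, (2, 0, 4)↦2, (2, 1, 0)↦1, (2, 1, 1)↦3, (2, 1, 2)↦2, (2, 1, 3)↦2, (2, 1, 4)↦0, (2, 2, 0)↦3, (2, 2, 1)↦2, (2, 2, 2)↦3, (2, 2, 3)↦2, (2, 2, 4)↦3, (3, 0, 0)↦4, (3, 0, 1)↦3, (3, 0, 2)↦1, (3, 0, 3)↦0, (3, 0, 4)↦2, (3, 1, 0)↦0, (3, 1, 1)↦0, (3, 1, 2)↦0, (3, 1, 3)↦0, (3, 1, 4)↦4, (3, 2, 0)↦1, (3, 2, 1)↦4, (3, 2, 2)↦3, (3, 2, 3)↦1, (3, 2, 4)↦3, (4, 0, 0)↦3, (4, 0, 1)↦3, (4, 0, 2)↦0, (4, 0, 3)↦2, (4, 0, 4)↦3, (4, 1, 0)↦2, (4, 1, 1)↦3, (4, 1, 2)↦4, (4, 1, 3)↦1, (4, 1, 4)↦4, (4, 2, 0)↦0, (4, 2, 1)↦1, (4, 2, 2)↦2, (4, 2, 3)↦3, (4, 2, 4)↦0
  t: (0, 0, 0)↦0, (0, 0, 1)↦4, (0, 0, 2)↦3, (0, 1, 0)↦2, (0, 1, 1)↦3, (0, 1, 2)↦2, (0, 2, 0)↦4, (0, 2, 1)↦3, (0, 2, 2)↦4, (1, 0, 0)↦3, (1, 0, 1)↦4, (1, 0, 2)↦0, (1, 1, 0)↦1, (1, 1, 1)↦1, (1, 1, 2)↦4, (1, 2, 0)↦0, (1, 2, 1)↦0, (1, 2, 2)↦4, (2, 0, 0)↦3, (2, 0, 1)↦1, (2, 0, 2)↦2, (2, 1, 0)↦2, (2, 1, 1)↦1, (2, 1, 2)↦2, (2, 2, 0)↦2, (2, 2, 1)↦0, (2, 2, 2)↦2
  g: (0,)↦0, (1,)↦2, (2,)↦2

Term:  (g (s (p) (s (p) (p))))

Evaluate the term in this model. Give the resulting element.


value = 2

  p = 2
  p = 2
  p = 2
  (s (p) (p)) = s(2, 2) = 0
  (s (p) (s (p) (p))) = s(2, 0) = 2
  (g (s (p) (s (p) (p)))) = g(2,) = 2


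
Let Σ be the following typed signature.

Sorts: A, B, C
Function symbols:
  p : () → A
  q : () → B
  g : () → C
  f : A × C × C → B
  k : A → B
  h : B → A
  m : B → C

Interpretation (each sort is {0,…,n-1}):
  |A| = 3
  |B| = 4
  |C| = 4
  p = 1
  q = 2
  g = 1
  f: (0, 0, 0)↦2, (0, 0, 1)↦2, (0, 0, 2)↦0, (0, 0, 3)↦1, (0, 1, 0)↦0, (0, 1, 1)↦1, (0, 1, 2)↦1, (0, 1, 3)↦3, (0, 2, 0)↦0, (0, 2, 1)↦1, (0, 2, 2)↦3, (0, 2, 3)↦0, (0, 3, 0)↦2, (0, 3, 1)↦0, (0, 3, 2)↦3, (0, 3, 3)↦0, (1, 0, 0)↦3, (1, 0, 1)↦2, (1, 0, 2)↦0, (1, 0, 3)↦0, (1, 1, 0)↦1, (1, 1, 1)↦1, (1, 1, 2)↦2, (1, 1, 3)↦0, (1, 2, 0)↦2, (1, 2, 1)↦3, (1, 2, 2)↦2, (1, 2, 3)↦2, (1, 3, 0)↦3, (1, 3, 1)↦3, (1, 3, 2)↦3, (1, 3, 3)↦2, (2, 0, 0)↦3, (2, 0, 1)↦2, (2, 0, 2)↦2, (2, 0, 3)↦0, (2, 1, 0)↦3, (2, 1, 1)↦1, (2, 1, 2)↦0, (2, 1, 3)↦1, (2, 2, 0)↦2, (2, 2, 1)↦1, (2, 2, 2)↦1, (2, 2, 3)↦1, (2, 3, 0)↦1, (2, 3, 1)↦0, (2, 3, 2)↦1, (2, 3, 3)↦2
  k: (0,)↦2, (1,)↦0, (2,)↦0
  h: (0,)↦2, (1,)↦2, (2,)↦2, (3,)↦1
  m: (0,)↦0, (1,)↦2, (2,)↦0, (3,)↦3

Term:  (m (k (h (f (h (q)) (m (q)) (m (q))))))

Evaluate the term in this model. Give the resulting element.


value = 0

  q = 2
  (h (q)) = h(2,) = 2
  q = 2
  (m (q)) = m(2,) = 0
  q = 2
  (m (q)) = m(2,) = 0
  (f (h (q)) (m (q)) (m (q))) = f(2, 0, 0) = 3
  (h (f (h (q)) (m (q)) (m (q)))) = h(3,) = 1
  (k (h (f (h (q)) (m (q)) (m (q))))) = k(1,) = 0
  (m (k (h (f (h (q)) (m (q)) (m (q)))))) = m(0,) = 0


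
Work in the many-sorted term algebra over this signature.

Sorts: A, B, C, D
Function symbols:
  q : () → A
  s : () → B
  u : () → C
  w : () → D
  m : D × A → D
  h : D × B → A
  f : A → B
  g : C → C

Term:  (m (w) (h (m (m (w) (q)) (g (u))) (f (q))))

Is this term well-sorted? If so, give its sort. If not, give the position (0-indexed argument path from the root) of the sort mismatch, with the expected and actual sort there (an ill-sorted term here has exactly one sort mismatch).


ill-sorted at position [1, 0, 1]: expected A, got C

  (w) : D
        (w) : D
        (q) : A
      (m (w) (q)) : D
        (u) : C
      (g (u)) : C
    (m (m (w) (q)) (g (u))) : ✗ arg 1 at [1, 0, 1] has sort C, expected A
      (q) : A
    (f (q)) : B


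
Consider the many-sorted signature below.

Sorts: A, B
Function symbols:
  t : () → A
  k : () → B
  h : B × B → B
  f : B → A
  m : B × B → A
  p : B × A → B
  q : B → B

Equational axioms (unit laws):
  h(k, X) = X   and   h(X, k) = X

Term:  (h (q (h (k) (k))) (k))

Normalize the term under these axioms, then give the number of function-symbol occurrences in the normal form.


size = 2

1. (h (q (h (k) (k))) (k))  →  (q (h (k) (k)))
2. (q (h (k) (k)))  →  (q (k))
normal form: (q (k))


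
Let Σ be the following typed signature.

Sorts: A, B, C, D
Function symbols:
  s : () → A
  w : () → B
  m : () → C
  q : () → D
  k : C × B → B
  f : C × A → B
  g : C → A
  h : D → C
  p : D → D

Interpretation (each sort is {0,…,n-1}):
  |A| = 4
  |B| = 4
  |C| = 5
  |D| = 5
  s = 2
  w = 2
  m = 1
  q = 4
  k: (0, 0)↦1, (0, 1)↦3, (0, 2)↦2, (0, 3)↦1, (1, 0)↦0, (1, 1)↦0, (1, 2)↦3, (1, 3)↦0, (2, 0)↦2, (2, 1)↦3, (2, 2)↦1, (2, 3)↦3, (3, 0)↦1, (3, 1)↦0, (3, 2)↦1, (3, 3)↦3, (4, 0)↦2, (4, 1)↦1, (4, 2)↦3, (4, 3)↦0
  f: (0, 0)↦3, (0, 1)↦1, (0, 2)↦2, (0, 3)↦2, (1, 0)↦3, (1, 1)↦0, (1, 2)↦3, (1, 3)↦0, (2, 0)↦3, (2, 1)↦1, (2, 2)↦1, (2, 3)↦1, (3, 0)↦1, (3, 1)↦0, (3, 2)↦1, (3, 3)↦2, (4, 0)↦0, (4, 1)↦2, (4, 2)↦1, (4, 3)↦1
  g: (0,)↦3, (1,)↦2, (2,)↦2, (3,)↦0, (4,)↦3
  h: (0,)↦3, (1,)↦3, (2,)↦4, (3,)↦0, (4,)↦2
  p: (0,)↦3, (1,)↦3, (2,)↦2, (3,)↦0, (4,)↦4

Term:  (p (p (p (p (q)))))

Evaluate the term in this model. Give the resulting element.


value = 4

  q = 4
  (p (q)) = p(4,) = 4
  (p (p (q))) = p(4,) = 4
  (p (p (p (q)))) = p(4,) = 4
  (p (p (p (p (q))))) = p(4,) = 4


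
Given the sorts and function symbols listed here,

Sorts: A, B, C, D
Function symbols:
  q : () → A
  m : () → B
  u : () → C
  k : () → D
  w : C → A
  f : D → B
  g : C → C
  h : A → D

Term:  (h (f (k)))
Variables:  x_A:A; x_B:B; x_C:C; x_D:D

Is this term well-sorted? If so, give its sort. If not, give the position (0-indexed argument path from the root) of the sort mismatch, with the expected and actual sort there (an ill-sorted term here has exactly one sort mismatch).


    (k) : D
  (f (k)) : B
(h (f (k))) : ✗ arg 0 at [0] has sort B, expected A

ill-sorted at position [0]: expected A, got B


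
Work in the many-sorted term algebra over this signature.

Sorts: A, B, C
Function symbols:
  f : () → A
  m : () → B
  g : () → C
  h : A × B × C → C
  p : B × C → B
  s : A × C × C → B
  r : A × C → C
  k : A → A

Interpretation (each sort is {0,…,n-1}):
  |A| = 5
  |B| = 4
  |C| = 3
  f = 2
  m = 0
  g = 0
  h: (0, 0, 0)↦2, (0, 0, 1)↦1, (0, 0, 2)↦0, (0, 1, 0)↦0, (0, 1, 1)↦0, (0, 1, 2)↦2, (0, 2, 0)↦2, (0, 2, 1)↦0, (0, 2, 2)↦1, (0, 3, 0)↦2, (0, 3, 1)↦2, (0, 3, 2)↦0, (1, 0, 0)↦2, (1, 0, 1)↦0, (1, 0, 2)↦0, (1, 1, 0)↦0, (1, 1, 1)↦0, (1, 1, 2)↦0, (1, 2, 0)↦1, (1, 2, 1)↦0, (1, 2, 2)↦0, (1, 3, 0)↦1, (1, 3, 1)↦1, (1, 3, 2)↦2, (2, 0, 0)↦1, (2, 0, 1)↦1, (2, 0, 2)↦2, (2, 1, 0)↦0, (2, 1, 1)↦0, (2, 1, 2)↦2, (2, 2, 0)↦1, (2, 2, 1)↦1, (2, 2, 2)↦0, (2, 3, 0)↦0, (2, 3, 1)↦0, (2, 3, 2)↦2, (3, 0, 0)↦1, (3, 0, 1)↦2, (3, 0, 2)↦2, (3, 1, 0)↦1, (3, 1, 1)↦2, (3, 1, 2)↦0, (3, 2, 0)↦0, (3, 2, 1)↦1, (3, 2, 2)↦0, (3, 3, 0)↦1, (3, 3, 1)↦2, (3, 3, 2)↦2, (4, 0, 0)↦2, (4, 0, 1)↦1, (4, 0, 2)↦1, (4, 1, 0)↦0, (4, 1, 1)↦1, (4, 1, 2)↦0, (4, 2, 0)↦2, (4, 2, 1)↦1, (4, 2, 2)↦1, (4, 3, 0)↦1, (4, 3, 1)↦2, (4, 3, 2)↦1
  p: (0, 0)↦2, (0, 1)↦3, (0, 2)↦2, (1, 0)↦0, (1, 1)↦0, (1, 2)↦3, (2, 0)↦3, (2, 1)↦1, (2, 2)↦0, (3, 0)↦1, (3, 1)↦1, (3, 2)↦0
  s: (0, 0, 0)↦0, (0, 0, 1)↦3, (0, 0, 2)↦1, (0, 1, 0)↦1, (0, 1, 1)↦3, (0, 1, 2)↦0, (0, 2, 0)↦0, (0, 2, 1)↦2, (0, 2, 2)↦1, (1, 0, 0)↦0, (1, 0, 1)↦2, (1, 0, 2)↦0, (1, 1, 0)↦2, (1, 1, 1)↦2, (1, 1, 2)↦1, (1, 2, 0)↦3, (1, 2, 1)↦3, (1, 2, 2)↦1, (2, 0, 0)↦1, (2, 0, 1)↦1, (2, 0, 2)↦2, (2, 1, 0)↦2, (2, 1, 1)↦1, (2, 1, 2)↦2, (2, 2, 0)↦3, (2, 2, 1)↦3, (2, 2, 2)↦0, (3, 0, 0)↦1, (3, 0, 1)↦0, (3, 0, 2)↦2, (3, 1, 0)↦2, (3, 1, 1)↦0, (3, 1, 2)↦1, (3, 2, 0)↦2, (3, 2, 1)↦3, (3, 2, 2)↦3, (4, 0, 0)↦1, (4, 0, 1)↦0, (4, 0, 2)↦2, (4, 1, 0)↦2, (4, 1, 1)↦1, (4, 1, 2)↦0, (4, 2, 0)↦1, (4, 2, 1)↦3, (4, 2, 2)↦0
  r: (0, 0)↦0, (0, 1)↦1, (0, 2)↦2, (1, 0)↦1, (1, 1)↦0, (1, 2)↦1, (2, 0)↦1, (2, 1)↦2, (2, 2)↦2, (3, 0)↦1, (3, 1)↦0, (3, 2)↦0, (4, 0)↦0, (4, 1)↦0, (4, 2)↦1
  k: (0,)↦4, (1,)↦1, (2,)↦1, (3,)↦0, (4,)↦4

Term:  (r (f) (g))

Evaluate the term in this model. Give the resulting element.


  f = 2
  g = 0
  (r (f) (g)) = r(2, 0) = 1

value = 1


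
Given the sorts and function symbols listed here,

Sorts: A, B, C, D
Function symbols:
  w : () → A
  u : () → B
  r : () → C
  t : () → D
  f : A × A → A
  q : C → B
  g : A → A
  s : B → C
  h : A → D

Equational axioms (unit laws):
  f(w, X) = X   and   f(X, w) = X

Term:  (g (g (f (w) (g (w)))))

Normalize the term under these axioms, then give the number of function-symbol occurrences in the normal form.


1. (g (g (f (w) (g (w)))))  →  (g (g (g (w))))
normal form: (g (g (g (w))))

size = 4


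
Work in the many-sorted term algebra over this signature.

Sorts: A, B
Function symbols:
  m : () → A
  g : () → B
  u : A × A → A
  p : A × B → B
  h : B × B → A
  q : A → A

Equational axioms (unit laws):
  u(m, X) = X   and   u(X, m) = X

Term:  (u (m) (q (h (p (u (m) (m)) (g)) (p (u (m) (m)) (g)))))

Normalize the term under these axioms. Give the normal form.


1. (u (m) (q (h (p (u (m) (m)) (g)) (p (u (m) (m)) (g)))))  →  (q (h (p (u (m) (m)) (g)) (p (u (m) (m)) (g))))
2. (q (h (p (u (m) (m)) (g)) (p (u (m) (m)) (g))))  →  (q (h (p (m) (g)) (p (u (m) (m)) (g))))
3. (q (h (p (m) (g)) (p (u (m) (m)) (g))))  →  (q (h (p (m) (g)) (p (m) (g))))

normal form = (q (h (p (m) (g)) (p (m) (g))))


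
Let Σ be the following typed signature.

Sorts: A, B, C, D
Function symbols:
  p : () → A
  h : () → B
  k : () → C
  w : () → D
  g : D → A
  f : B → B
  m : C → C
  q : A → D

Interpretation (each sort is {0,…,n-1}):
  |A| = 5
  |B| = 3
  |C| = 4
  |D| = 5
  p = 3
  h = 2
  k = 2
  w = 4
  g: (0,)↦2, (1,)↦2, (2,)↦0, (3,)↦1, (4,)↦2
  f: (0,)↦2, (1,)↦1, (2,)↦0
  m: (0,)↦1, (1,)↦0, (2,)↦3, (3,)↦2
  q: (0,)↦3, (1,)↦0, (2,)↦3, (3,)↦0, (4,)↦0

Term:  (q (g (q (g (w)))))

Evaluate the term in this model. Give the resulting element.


value = 0

  w = 4
  (g (w)) = g(4,) = 2
  (q (g (w))) = q(2,) = 3
  (g (q (g (w)))) = g(3,) = 1
  (q (g (q (g (w))))) = q(1,) = 0


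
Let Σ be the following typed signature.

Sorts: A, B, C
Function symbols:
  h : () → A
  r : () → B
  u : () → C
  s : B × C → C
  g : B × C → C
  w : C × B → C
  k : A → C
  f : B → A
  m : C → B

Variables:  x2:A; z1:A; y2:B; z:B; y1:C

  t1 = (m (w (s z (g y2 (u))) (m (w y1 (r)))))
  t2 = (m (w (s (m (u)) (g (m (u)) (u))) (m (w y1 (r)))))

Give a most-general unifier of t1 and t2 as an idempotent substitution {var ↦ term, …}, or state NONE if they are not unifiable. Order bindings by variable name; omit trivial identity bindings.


{y2 ↦ (m (u)), z ↦ (m (u))}


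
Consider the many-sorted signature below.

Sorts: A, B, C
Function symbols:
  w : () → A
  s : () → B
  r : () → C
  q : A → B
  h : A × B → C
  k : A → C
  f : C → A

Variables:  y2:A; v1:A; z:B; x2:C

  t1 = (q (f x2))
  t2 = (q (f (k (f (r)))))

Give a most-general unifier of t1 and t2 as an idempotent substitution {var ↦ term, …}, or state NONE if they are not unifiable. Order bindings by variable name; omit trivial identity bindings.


{x2 ↦ (k (f (r)))}


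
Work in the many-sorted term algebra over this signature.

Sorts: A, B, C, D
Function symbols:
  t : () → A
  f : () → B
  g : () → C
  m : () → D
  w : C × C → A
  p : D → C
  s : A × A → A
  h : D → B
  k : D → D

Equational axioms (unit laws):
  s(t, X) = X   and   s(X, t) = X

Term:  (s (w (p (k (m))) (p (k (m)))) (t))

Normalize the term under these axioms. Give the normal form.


normal form = (w (p (k (m))) (p (k (m))))

1. (s (w (p (k (m))) (p (k (m)))) (t))  →  (w (p (k (m))) (p (k (m))))


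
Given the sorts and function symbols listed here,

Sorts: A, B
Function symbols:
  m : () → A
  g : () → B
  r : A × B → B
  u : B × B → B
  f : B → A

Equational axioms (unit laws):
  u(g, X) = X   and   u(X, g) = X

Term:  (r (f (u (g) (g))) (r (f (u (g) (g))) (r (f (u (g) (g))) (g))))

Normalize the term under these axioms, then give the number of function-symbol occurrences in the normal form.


1. (r (f (u (g) (g))) (r (f (u (g) (g))) (r (f (u (g) (g))) (g))))  →  (r (f (g)) (r (f (u (g) (g))) (r (f (u (g) (g))) (g))))
2. (r (f (g)) (r (f (u (g) (g))) (r (f (u (g) (g))) (g))))  →  (r (f (g)) (r (f (g)) (r (f (u (g) (g))) (g))))
3. (r (f (g)) (r (f (g)) (r (f (u (g) (g))) (g))))  →  (r (f (g)) (r (f (g)) (r (f (g)) (g))))
normal form: (r (f (g)) (r (f (g)) (r (f (g)) (g))))

size = 10


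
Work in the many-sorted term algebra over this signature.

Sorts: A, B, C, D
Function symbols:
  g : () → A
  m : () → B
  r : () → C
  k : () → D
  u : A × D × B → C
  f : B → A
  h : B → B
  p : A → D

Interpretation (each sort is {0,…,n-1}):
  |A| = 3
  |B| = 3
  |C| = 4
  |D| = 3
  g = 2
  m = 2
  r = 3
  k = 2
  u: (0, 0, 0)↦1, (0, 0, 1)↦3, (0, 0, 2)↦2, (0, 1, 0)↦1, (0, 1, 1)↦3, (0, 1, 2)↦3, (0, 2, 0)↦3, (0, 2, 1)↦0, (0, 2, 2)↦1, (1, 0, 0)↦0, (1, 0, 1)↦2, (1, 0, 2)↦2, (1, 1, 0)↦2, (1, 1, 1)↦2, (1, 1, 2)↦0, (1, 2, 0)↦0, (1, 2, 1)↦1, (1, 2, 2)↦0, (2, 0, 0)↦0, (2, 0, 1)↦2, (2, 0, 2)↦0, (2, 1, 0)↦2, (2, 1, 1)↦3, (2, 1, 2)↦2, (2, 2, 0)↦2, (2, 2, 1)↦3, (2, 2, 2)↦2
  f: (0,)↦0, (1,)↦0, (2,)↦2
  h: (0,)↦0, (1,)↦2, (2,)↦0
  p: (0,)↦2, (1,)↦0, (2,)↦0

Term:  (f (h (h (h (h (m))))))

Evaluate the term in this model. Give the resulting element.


  m = 2
  (h (m)) = h(2,) = 0
  (h (h (m))) = h(0,) = 0
  (h (h (h (m)))) = h(0,) = 0
  (h (h (h (h (m))))) = h(0,) = 0
  (f (h (h (h (h (m)))))) = f(0,) = 0

value = 0


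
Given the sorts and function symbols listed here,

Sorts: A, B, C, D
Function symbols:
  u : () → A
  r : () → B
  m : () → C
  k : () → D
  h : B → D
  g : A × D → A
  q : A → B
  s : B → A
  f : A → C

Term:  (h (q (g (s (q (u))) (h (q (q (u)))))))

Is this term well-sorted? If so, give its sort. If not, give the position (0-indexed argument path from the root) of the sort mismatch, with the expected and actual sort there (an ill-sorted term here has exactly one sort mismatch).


          (u) : A
        (q (u)) : B
      (s (q (u))) : A
            (u) : A
          (q (u)) : B
        (q (q (u))) : ✗ arg 0 at [0, 0, 1, 0, 0] has sort B, expected A

ill-sorted at position [0, 0, 1, 0, 0]: expected A, got B


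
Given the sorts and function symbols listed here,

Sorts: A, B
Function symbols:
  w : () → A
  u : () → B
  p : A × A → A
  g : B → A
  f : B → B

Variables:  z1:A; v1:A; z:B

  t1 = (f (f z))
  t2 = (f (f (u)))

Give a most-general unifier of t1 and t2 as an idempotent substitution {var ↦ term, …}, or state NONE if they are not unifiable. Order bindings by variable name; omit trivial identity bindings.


{z ↦ (u)}


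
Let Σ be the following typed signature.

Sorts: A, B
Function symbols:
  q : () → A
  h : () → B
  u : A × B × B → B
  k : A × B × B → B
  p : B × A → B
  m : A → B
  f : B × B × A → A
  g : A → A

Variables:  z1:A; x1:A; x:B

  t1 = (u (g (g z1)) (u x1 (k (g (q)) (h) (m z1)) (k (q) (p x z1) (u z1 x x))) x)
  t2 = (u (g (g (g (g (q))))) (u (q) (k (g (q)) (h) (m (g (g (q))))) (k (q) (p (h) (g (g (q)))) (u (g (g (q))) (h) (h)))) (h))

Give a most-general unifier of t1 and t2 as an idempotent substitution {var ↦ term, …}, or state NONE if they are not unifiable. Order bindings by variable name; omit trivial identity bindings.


{x ↦ (h), x1 ↦ (q), z1 ↦ (g (g (q)))}


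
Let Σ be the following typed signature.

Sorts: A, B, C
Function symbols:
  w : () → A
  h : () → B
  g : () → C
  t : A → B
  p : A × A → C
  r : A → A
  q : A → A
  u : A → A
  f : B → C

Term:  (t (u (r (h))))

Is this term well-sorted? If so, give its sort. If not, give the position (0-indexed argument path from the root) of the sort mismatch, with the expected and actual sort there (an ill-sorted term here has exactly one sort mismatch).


ill-sorted at position [0, 0, 0]: expected A, got B

      (h) : B
    (r (h)) : ✗ arg 0 at [0, 0, 0] has sort B, expected A


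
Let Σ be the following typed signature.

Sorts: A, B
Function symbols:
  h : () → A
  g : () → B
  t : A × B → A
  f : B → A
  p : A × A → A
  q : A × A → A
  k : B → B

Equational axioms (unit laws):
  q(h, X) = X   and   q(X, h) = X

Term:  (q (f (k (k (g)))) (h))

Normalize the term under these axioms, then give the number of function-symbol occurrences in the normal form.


size = 4

1. (q (f (k (k (g)))) (h))  →  (f (k (k (g))))
normal form: (f (k (k (g))))


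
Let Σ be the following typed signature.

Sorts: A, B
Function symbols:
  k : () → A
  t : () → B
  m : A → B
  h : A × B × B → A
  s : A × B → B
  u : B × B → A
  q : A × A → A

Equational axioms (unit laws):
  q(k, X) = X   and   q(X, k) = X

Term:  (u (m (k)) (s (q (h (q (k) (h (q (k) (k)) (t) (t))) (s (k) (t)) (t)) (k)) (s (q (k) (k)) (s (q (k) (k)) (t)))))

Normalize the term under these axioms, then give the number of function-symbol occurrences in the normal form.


size = 18

1. (u (m (k)) (s (q (h (q (k) (h (q (k) (k)) (t) (t))) (s (k) (t)) (t)) (k)) (s (q (k) (k)) (s (q (k) (k)) (t)))))  →  (u (m (k)) (s (h (q (k) (h (q (k) (k)) (t) (t))) (s (k) (t)) (t)) (s (q (k) (k)) (s (q (k) (k)) (t)))))
2. (u (m (k)) (s (h (q (k) (h (q (k) (k)) (t) (t))) (s (k) (t)) (t)) (s (q (k) (k)) (s (q (k) (k)) (t)))))  →  (u (m (k)) (s (h (h (q (k) (k)) (t) (t)) (s (k) (t)) (t)) (s (q (k) (k)) (s (q (k) (k)) (t)))))
3. (u (m (k)) (s (h (h (q (k) (k)) (t) (t)) (s (k) (t)) (t)) (s (q (k) (k)) (s (q (k) (k)) (t)))))  →  (u (m (k)) (s (h (h (k) (t) (t)) (s (k) (t)) (t)) (s (q (k) (k)) (s (q (k) (k)) (t)))))
4. (u (m (k)) (s (h (h (k) (t) (t)) (s (k) (t)) (t)) (s (q (k) (k)) (s (q (k) (k)) (t)))))  →  (u (m (k)) (s (h (h (k) (t) (t)) (s (k) (t)) (t)) (s (k) (s (q (k) (k)) (t)))))
5. (u (m (k)) (s (h (h (k) (t) (t)) (s (k) (t)) (t)) (s (k) (s (q (k) (k)) (t)))))  →  (u (m (k)) (s (h (h (k) (t) (t)) (s (k) (t)) (t)) (s (k) (s (k) (t)))))
normal form: (u (m (k)) (s (h (h (k) (t) (t)) (s (k) (t)) (t)) (s (k) (s (k) (t)))))


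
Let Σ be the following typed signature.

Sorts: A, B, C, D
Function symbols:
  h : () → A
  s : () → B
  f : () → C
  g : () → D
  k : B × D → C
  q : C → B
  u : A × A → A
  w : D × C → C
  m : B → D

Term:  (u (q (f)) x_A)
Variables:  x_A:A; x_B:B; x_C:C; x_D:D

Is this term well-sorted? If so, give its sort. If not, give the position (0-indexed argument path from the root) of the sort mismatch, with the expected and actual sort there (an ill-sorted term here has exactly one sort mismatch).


ill-sorted at position [0]: expected A, got B

    (f) : C
  (q (f)) : B
  x_A : A
(u (q (f)) x_A) : ✗ arg 0 at [0] has sort B, expected A


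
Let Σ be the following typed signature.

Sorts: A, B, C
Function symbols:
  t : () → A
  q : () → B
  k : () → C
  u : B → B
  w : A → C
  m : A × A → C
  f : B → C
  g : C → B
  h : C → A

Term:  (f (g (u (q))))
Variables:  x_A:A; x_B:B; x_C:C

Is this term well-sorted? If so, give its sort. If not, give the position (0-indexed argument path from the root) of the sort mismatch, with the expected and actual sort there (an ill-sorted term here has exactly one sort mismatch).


      (q) : B
    (u (q)) : B
  (g (u (q))) : ✗ arg 0 at [0, 0] has sort B, expected C

ill-sorted at position [0, 0]: expected C, got B


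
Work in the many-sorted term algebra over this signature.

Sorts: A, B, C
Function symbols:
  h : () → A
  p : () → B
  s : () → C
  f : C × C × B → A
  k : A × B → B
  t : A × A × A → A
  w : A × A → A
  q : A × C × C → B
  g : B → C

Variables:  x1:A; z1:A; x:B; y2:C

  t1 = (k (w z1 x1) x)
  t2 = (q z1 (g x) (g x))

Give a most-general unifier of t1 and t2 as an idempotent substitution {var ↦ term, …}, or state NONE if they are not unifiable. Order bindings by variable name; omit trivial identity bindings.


NONE (not unifiable)

head clash or occurs-check failure — not unifiable


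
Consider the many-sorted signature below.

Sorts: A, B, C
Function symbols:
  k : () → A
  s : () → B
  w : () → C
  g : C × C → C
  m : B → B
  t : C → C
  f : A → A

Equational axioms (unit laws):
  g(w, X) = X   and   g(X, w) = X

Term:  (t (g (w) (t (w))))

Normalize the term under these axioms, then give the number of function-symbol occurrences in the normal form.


1. (t (g (w) (t (w))))  →  (t (t (w)))
normal form: (t (t (w)))

size = 3


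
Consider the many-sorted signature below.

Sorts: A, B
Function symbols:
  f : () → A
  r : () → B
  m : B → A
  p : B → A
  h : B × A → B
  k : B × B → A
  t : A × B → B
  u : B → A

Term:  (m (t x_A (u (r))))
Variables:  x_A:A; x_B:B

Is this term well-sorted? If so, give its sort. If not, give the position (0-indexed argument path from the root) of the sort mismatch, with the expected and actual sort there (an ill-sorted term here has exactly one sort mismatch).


ill-sorted at position [0, 1]: expected B, got A

    x_A : A
      (r) : B
    (u (r)) : A
  (t x_A (u (r))) : ✗ arg 1 at [0, 1] has sort A, expected B


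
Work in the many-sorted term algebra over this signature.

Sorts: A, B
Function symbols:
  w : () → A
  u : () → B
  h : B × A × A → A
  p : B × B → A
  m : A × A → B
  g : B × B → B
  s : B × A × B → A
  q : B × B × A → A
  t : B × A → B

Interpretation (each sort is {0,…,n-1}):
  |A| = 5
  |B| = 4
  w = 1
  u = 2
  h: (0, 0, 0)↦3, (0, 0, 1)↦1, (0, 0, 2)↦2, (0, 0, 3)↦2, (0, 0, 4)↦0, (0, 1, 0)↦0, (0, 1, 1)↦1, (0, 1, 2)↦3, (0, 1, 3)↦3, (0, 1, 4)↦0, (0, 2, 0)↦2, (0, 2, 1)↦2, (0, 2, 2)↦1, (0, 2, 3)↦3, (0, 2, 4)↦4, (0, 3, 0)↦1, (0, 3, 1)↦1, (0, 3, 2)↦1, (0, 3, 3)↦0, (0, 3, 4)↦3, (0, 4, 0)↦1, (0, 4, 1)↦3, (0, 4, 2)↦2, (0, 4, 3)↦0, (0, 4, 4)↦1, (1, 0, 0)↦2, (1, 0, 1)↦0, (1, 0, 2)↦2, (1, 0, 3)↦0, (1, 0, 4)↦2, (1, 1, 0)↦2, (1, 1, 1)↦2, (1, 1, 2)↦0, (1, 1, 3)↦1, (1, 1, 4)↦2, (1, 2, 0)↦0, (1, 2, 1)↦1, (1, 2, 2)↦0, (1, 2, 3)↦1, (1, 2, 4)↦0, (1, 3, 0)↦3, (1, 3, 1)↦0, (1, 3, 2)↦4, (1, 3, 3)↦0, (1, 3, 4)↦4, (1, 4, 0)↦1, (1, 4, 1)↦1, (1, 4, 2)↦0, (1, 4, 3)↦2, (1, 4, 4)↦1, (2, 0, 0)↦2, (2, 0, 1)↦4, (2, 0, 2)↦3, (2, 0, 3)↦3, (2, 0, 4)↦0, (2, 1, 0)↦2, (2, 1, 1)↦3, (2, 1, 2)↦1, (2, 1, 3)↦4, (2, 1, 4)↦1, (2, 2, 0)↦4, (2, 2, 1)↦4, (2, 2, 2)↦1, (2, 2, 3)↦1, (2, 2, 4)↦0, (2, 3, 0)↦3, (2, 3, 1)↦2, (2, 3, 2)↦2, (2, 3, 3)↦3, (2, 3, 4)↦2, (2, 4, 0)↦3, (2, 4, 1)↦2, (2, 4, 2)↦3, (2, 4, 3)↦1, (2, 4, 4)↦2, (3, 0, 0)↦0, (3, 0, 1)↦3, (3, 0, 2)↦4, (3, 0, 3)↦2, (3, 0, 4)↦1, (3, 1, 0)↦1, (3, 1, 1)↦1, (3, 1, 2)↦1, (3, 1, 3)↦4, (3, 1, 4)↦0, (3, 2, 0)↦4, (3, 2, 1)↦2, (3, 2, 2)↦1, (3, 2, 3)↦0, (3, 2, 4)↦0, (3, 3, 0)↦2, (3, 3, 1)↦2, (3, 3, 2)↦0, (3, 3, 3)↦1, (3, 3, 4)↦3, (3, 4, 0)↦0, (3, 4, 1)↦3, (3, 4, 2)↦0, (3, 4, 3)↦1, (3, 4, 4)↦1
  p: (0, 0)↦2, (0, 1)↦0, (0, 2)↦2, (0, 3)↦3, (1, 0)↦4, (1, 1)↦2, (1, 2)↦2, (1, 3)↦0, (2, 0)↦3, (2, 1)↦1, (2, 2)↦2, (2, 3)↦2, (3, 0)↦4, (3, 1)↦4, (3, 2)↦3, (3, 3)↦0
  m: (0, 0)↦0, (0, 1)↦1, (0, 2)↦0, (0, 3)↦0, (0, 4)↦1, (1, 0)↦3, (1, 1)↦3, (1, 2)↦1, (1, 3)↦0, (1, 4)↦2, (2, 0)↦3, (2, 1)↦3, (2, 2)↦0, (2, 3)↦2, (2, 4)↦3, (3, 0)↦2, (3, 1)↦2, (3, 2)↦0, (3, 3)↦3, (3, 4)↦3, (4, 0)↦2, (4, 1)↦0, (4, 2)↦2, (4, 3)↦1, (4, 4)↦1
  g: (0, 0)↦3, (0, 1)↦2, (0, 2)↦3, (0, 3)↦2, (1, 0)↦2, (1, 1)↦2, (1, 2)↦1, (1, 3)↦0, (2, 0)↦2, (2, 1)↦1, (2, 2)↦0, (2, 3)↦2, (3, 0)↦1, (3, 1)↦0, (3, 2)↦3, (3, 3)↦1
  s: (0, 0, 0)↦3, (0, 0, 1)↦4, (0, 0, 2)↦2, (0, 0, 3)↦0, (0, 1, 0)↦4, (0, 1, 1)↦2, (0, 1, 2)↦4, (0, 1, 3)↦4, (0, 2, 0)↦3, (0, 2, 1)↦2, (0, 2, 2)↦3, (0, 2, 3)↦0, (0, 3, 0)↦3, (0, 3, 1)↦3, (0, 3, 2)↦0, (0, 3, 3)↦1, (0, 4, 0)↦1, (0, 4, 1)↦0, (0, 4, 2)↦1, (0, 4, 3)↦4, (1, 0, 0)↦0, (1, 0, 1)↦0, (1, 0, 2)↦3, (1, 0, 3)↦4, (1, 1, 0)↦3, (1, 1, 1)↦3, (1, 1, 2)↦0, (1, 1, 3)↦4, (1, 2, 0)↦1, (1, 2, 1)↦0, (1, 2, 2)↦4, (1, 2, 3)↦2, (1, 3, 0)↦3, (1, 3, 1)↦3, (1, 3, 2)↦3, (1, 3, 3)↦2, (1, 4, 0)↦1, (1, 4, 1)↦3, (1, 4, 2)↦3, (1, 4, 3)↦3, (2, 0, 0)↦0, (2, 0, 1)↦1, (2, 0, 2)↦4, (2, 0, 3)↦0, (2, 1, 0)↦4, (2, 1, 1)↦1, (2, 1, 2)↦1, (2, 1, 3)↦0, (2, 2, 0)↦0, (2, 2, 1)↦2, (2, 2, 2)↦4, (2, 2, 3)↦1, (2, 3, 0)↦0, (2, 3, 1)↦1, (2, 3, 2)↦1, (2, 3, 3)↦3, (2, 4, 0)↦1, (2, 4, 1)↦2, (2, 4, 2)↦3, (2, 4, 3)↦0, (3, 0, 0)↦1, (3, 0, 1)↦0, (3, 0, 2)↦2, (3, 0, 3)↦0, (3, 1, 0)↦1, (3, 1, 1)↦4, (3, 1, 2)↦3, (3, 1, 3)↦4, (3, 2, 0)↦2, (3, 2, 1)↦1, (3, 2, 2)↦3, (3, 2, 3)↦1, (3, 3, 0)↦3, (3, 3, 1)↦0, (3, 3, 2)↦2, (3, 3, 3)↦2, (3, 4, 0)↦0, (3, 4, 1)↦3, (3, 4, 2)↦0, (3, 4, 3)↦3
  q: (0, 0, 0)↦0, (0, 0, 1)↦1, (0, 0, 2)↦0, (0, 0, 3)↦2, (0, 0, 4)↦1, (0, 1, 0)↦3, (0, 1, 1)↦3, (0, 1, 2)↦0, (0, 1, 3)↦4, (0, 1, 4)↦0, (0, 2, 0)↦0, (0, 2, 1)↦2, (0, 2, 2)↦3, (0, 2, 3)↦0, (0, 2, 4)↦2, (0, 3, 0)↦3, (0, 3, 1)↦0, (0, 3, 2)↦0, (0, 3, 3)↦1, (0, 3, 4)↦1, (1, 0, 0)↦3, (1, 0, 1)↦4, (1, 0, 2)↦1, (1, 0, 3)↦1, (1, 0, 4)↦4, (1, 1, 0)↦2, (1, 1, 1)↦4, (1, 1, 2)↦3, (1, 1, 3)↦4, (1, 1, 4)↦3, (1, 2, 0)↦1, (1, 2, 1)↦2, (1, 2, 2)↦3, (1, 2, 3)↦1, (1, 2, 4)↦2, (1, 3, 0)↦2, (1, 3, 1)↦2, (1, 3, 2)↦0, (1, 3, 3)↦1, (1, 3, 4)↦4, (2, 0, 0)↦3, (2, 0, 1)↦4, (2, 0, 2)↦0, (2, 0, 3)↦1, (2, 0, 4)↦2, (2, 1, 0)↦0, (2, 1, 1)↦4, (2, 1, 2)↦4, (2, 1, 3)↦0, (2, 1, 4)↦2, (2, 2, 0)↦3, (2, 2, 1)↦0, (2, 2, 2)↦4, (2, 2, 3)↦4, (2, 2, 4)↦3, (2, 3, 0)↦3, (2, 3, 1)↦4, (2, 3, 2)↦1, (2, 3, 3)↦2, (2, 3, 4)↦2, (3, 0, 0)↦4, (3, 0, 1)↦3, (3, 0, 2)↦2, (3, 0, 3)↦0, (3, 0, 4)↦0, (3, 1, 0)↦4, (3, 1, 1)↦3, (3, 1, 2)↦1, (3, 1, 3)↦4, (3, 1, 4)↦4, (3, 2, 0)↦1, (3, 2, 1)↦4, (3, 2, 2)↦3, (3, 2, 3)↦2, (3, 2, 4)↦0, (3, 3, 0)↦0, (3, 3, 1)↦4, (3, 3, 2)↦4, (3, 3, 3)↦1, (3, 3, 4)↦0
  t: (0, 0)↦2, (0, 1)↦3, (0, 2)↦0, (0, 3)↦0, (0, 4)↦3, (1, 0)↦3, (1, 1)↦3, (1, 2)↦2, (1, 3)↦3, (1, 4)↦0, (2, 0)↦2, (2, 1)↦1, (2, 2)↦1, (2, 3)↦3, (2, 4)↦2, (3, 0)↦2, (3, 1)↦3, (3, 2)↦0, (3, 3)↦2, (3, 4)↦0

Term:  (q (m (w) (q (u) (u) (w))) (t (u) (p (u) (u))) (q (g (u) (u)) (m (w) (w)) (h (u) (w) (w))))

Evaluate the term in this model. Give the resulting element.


  w = 1
  u = 2
  u = 2
  w = 1
  (q (u) (u) (w)) = q(2, 2, 1) = 0
  (m (w) (q (u) (u) (w))) = m(1, 0) = 3
  u = 2
  u = 2
  u = 2
  (p (u) (u)) = p(2, 2) = 2
  (t (u) (p (u) (u))) = t(2, 2) = 1
  u = 2
  u = 2
  (g (u) (u)) = g(2, 2) = 0
  w = 1
  w = 1
  (m (w) (w)) = m(1, 1) = 3
  u = 2
  w = 1
  w = 1
  (h (u) (w) (w)) = h(2, 1, 1) = 3
  (q (g (u) (u)) (m (w) (w)) (h (u) (w) (w))) = q(0, 3, 3) = 1
  (q (m (w) (q (u) (u) (w))) (t (u) (p (u) (u))) (q (g (u) (u)) (m (w) (w)) (h (u) (w) (w)))) = q(3, 1, 1) = 3

value = 3


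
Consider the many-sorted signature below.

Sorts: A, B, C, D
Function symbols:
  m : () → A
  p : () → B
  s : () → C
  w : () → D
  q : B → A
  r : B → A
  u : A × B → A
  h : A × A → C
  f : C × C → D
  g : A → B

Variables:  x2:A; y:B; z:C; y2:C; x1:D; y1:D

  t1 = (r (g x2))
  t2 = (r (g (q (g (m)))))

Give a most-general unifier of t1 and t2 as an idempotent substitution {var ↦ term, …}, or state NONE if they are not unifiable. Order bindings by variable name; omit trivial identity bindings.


{x2 ↦ (q (g (m)))}


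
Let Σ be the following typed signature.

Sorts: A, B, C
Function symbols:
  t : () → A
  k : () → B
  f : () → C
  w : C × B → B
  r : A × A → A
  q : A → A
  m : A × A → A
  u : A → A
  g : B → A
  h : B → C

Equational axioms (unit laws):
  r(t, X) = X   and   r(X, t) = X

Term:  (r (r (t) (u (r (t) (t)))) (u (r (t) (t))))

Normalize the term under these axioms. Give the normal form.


1. (r (r (t) (u (r (t) (t)))) (u (r (t) (t))))  →  (r (u (r (t) (t))) (u (r (t) (t))))
2. (r (u (r (t) (t))) (u (r (t) (t))))  →  (r (u (t)) (u (r (t) (t))))
3. (r (u (t)) (u (r (t) (t))))  →  (r (u (t)) (u (t)))

normal form = (r (u (t)) (u (t)))


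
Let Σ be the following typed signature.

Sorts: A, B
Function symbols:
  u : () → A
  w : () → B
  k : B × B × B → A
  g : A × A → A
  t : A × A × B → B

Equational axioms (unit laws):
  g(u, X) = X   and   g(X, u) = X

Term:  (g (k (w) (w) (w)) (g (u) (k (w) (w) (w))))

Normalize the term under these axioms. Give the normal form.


1. (g (k (w) (w) (w)) (g (u) (k (w) (w) (w))))  →  (g (k (w) (w) (w)) (k (w) (w) (w)))

normal form = (g (k (w) (w) (w)) (k (w) (w) (w)))


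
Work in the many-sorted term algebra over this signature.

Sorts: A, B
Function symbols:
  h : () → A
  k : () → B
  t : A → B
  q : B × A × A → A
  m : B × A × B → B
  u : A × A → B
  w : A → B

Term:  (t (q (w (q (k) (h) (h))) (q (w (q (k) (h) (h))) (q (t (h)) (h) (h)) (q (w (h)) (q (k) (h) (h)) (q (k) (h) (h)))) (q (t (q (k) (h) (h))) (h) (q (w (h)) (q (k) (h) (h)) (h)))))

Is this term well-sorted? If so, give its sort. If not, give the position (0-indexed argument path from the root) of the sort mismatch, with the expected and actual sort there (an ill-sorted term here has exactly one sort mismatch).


        (k) : B
        (h) : A
        (h) : A
      (q (k) (h) (h)) : A
    (w (q (k) (h) (h))) : B
          (k) : B
          (h) : A
          (h) : A
        (q (k) (h) (h)) : A
      (w (q (k) (h) (h))) : B
          (h) : A
        (t (h)) : B
        (h) : A
        (h) : A
      (q (t (h)) (h) (h)) : A
          (h) : A
        (w (h)) : B
          (k) : B
          (h) : A
          (h) : A
        (q (k) (h) (h)) : A
          (k) : B
          (h) : A
          (h) : A
        (q (k) (h) (h)) : A
      (q (w (h)) (q (k) (h) (h)) (q (k) (h) (h))) : A
    (q (w (q (k) (h) (h))) (q (t (h)) (h) (h)) (q (w (h)) (q (k) (h) (h)) (q (k) (h) (h)))) : A
          (k) : B
          (h) : A
          (h) : A
        (q (k) (h) (h)) : A
      (t (q (k) (h) (h))) : B
      (h) : A
          (h) : A
        (w (h)) : B
          (k) : B
          (h) : A
          (h) : A
        (q (k) (h) (h)) : A
        (h) : A
      (q (w (h)) (q (k) (h) (h)) (h)) : A
    (q (t (q (k) (h) (h))) (h) (q (w (h)) (q (k) (h) (h)) (h))) : A
  (q (w (q (k) (h) (h))) (q (w (q (k) (h) (h))) (q (t (h)) (h) (h)) (q (w (h)) (q (k) (h) (h)) (q (k) (h) (h)))) (q (t (q (k) (h) (h))) (h) (q (w (h)) (q (k) (h) (h)) (h)))) : A
(t (q (w (q (k) (h) (h))) (q (w (q (k) (h) (h))) (q (t (h)) (h) (h)) (q (w (h)) (q (k) (h) (h)) (q (k) (h) (h)))) (q (t (q (k) (h) (h))) (h) (q (w (h)) (q (k) (h) (h)) (h))))) : B

well-sorted; sort = B


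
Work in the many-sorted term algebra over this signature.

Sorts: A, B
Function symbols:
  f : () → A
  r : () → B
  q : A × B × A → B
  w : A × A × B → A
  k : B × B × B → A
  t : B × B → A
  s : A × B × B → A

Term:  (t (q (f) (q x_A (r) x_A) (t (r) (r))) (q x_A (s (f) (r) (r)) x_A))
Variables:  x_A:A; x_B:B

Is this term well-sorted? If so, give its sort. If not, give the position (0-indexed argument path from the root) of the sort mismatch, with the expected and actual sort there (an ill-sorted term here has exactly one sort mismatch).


    (f) : A
      x_A : A
      (r) : B
      x_A : A
    (q x_A (r) x_A) : B
      (r) : B
      (r) : B
    (t (r) (r)) : A
  (q (f) (q x_A (r) x_A) (t (r) (r))) : B
    x_A : A
      (f) : A
      (r) : B
      (r) : B
    (s (f) (r) (r)) : A
    x_A : A
  (q x_A (s (f) (r) (r)) x_A) : ✗ arg 1 at [1, 1] has sort A, expected B

ill-sorted at position [1, 1]: expected B, got A


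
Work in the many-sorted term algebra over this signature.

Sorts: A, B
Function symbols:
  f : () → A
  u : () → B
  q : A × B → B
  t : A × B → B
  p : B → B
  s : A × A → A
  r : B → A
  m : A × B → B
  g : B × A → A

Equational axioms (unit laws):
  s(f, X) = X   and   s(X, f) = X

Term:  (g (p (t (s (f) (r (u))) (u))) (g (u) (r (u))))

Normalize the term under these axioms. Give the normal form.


normal form = (g (p (t (r (u)) (u))) (g (u) (r (u))))

1. (g (p (t (s (f) (r (u))) (u))) (g (u) (r (u))))  →  (g (p (t (r (u)) (u))) (g (u) (r (u))))


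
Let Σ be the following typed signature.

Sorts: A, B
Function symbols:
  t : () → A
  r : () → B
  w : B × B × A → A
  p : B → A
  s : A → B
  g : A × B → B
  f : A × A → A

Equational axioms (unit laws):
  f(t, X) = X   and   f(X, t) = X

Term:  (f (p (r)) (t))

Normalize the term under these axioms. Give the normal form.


normal form = (p (r))

1. (f (p (r)) (t))  →  (p (r))


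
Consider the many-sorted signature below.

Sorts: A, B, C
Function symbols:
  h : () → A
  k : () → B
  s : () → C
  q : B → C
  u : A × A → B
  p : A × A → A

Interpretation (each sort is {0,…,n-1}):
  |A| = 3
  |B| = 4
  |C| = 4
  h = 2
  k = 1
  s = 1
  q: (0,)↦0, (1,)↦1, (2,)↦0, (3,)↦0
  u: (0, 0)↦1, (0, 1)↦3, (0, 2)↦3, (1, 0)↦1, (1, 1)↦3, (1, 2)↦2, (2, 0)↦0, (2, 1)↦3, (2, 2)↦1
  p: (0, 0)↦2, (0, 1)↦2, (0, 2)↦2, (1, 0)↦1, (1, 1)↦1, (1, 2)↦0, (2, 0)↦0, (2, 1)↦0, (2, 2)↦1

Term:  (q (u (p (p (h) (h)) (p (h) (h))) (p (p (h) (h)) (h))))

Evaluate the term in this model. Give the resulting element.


  h = 2
  h = 2
  (p (h) (h)) = p(2, 2) = 1
  h = 2
  h = 2
  (p (h) (h)) = p(2, 2) = 1
  (p (p (h) (h)) (p (h) (h))) = p(1, 1) = 1
  h = 2
  h = 2
  (p (h) (h)) = p(2, 2) = 1
  h = 2
  (p (p (h) (h)) (h)) = p(1, 2) = 0
  (u (p (p (h) (h)) (p (h) (h))) (p (p (h) (h)) (h))) = u(1, 0) = 1
  (q (u (p (p (h) (h)) (p (h) (h))) (p (p (h) (h)) (h)))) = q(1,) = 1

value = 1


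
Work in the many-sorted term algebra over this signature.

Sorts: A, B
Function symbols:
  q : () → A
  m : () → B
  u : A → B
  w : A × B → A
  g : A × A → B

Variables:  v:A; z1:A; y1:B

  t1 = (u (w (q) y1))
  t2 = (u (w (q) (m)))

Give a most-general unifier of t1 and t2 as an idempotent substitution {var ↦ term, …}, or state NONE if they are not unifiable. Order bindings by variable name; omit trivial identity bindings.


{y1 ↦ (m)}


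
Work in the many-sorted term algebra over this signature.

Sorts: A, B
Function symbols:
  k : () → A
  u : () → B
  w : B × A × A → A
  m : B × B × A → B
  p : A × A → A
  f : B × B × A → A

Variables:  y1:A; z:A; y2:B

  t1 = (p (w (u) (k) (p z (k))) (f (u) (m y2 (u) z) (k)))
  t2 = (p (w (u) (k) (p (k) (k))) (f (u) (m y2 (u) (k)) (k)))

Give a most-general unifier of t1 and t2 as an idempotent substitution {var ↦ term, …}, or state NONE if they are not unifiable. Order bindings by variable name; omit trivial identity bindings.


{z ↦ (k)}


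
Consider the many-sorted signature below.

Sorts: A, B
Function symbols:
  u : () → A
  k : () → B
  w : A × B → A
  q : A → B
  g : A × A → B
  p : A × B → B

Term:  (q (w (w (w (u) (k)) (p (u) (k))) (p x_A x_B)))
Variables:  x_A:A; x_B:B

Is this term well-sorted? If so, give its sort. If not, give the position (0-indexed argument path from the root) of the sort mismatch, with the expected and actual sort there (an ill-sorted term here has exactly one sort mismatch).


        (u) : A
        (k) : B
      (w (u) (k)) : A
        (u) : A
        (k) : B
      (p (u) (k)) : B
    (w (w (u) (k)) (p (u) (k))) : A
      x_A : A
      x_B : B
    (p x_A x_B) : B
  (w (w (w (u) (k)) (p (u) (k))) (p x_A x_B)) : A
(q (w (w (w (u) (k)) (p (u) (k))) (p x_A x_B))) : B

well-sorted; sort = B


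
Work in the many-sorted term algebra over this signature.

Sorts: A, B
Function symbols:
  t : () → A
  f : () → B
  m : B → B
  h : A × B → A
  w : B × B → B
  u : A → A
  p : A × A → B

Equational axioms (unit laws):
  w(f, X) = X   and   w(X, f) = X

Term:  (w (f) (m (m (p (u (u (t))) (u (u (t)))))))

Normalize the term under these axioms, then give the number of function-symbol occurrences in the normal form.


1. (w (f) (m (m (p (u (u (t))) (u (u (t)))))))  →  (m (m (p (u (u (t))) (u (u (t))))))
normal form: (m (m (p (u (u (t))) (u (u (t))))))

size = 9


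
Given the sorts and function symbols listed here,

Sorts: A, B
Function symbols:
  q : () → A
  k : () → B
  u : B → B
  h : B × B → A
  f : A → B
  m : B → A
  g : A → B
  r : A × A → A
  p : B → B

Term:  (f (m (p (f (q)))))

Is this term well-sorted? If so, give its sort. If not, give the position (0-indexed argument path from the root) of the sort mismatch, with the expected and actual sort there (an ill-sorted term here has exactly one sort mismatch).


well-sorted; sort = B

        (q) : A
      (f (q)) : B
    (p (f (q))) : B
  (m (p (f (q)))) : A
(f (m (p (f (q))))) : B
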